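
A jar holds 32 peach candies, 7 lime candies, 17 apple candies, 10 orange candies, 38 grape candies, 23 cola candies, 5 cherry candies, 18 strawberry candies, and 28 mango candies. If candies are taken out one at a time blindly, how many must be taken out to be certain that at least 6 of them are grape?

146

The worst case draws every non-grape candy first: 32 + 7 + 17 + 10 + 23 + 5 + 18 + 28 = 140.
The next 6 draws are then forced to be grape, giving 140 + 6 = 146.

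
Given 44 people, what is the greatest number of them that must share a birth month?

4

There are 12 months of the year, which serve as the pigeonholes.
If each of the 12 months of the year held at most 3, the total would be at most 12 × 3 = 36 < 44, a contradiction.
So at least one holds ⌈44/12⌉ = 4.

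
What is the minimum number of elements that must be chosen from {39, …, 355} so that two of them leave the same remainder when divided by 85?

86

Group the integers by remainder mod 85; there are 85 residue classes, each nonempty in this range.
Choosing one from each class (85 integers) avoids any shared remainder.
One more choice must repeat a class, so two differ by a multiple of 85. Hence 85 + 1 = 86.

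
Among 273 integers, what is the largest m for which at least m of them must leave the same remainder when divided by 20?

14

If each of the 20 residue classes modulo 20 held at most 13, the total would be at most 20 × 13 = 260 < 273, a contradiction.
So at least one holds ⌈273/20⌉ = 14.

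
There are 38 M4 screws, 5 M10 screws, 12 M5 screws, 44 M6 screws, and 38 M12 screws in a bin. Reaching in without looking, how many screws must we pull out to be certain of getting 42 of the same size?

In the worst case we take at most 41 of each size, but all 38 M4, all 5 M10, all 12 M5, and all 38 M12 (fewer than 41), giving 38 + 5 + 12 + 41 + 38 = 134.
One more screw then forces some size to 42, so 134 + 1 = 135.

135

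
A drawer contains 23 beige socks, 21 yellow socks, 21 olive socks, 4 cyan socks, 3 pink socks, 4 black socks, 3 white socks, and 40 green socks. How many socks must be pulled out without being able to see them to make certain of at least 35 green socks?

The worst case draws every non-green sock first: 23 + 21 + 21 + 4 + 3 + 4 + 3 = 79.
The next 35 draws are then forced to be green, giving 79 + 35 = 114.

114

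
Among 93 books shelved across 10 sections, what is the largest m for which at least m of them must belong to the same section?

The 93 books fall into 10 sections.
If each of the 10 sections held at most 9, the total would be at most 10 × 9 = 90 < 93, a contradiction.
So at least one holds ⌈93/10⌉ = 10.

10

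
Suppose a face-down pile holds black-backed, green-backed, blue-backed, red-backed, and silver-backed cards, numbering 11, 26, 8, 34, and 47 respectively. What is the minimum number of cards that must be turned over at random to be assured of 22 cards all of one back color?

Treat the 5 back colors as pigeonholes.
In the worst case we take at most 21 of each back color, but all 11 black-backed and all 8 blue-backed (fewer than 21), giving 11 + 21 + 8 + 21 + 21 = 82.
One more card then forces some back color to 22, so 82 + 1 = 83.

83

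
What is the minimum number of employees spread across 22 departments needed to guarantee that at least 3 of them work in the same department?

There are 22 departments acting as pigeonholes.
With 22 × 2 = 44 employees we could place exactly 2 in each, with no class reaching 3.
One more forces some class to hold 3, so 44 + 1 = 45.

45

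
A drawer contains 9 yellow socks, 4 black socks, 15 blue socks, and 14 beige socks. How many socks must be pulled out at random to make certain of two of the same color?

The worst case takes 1 sock of each color without reaching 2 of any: 4 × 1 = 4.
The next sock must bring some color to 2, so 4 + 1 = 5.

5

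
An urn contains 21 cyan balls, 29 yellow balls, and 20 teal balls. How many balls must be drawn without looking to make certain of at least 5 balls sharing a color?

13

The worst case takes 4 balls of each color without reaching 5 of any: 3 × 4 = 12.
The next ball must bring some color to 5, so 12 + 1 = 13.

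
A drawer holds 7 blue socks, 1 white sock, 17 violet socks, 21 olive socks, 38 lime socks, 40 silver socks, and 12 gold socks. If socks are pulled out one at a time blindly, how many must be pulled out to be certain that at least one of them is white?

136

To avoid white socks as long as possible, exhaust the other 6 colors first.
The worst case draws every non-white sock first: 7 + 17 + 21 + 38 + 40 + 12 = 135.
The next draw is then forced to be white, giving 135 + 1 = 136.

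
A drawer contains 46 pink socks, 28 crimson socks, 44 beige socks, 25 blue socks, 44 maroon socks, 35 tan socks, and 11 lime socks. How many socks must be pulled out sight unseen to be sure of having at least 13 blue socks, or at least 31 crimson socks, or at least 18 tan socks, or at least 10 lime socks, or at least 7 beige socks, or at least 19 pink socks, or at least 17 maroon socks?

107

The worst case stops just short of every target: 18 pink, all 28 crimson, 6 beige, 12 blue, 16 maroon, 17 tan, 9 lime — 18 + 28 + 6 + 12 + 16 + 17 + 9 = 106 socks.
One more sock must push some color to its target, so 106 + 1 = 107.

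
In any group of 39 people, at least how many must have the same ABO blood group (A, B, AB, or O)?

The 39 people fall into 4 ABO blood groups.
If each of the 4 ABO blood groups held at most 9, the total would be at most 4 × 9 = 36 < 39, a contradiction.
So at least one holds ⌈39/4⌉ = 10.

10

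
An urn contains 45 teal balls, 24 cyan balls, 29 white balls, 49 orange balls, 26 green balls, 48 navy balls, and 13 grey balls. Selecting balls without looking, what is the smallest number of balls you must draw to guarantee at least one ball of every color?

The hardest color to obtain is grey: we could draw every other ball first — 234 − 13 = 221 balls — without a single grey one.
The next draw must be grey, so 221 + 1 = 222.

222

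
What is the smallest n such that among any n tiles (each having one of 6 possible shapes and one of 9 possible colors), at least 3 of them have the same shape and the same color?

109

There are 6 × 9 = 54 (shape, color) combinations acting as pigeonholes.
With 54 × 2 = 108 tiles we could place exactly 2 in each, with no (shape, color) pair reaching 3.
One more forces some (shape, color) pair to hold 3, so 108 + 1 = 109.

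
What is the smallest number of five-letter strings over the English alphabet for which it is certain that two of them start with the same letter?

27

There are 26 possible first letters acting as pigeonholes.
With 26 five-letter strings over the English alphabet we could place one in each, avoiding any repeat.
One more forces some class to hold 2, so 26 + 1 = 27.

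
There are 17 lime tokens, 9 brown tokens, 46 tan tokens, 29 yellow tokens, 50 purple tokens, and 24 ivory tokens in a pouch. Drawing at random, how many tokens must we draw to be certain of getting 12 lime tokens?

170

The worst case draws every non-lime token first: 9 + 46 + 29 + 50 + 24 = 158.
The next 12 draws are then forced to be lime, giving 158 + 12 = 170.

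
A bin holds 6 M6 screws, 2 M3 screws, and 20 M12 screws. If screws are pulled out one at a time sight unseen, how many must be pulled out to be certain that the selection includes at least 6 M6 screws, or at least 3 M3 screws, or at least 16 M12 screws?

23

The worst case stops just short of every target: 5 M6, 2 M3, 15 M12 — 5 + 2 + 15 = 22 screws.
One more screw must push some size to its target, so 22 + 1 = 23.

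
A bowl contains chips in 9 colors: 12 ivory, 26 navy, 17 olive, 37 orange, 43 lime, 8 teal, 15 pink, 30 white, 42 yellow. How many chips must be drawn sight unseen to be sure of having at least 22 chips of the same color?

Treat the 9 colors as pigeonholes.
In the worst case we take at most 21 of each color, but all 12 ivory, all 17 olive, all 8 teal, and all 15 pink (fewer than 21), giving 12 + 21 + 17 + 21 + 21 + 8 + 15 + 21 + 21 = 157.
One more chip then forces some color to 22, so 157 + 1 = 158.

158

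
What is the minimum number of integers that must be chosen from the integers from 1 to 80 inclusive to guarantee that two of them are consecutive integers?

Partition {1, …, 80} into 40 pairs: {1,2}, {3,4}, …, {79,80}.
Choosing 40 integers — say the 40 even numbers 2, 4, …, 80 — takes one from each pair and avoids the property.
Choosing 41 forces two into the same pair by pigeonhole, and those are consecutive. So 41.

41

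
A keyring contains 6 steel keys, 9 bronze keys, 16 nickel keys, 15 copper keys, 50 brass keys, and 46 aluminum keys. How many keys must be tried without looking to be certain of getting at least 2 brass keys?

94

The worst case draws every non-brass key first: 6 + 9 + 16 + 15 + 46 = 92.
The next 2 draws are then forced to be brass, giving 92 + 2 = 94.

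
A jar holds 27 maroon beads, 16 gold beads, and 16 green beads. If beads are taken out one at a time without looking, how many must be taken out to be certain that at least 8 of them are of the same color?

22

The worst case takes 7 beads of each color without reaching 8 of any: 3 × 7 = 21.
The next bead must bring some color to 8, so 21 + 1 = 22.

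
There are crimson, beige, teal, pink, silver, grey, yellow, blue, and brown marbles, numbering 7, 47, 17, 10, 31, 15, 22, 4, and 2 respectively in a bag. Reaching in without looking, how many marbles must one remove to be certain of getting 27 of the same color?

130

Treat the 9 colors as pigeonholes.
In the worst case we take at most 26 of each color, but all 7 crimson, all 17 teal, all 10 pink, all 15 grey, all 22 yellow, all 4 blue, and all 2 brown (fewer than 26), giving 7 + 26 + 17 + 10 + 26 + 15 + 22 + 4 + 2 = 129.
One more marble then forces some color to 27, so 129 + 1 = 130.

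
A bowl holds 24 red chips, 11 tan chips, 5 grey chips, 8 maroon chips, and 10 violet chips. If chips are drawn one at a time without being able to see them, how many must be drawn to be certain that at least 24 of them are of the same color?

58

Treat the 5 colors as pigeonholes.
In the worst case we take at most 23 of each color, but all 11 tan, all 5 grey, all 8 maroon, and all 10 violet (fewer than 23), giving 23 + 11 + 5 + 8 + 10 = 57.
One more chip then forces some color to 24, so 57 + 1 = 58.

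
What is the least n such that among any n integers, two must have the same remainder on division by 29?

30

Two integers differ by a multiple of 29 exactly when they share a remainder mod 29.
There are 29 residue classes mod 29, so 29 integers can all lie in distinct classes.
One more integer must repeat a residue, giving a difference divisible by 29. So n = 29 + 1 = 30.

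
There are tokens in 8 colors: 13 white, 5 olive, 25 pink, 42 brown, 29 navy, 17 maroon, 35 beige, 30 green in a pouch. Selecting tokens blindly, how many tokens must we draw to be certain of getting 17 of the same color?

In the worst case we take at most 16 of each color, but all 13 white and all 5 olive (fewer than 16), giving 13 + 5 + 16 + 16 + 16 + 16 + 16 + 16 = 114.
One more token then forces some color to 17, so 114 + 1 = 115.

115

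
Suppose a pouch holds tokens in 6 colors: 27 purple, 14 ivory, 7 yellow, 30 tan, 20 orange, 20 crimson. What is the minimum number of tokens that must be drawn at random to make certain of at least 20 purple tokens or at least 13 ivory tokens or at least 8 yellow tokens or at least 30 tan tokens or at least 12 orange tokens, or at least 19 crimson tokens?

97

Each of the 6 colors has its own threshold; avoid all of them simultaneously.
The worst case stops just short of every target: 19 purple, 12 ivory, 7 yellow, 29 tan, 11 orange, 18 crimson — 19 + 12 + 7 + 29 + 11 + 18 = 96 tokens.
One more token must push some color to its target, so 96 + 1 = 97.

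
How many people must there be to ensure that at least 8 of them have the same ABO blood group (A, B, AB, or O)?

29

There are 4 ABO blood groups acting as pigeonholes.
With 4 × 7 = 28 people we could place exactly 7 in each, with no class reaching 8.
One more forces some class to hold 8, so 28 + 1 = 29.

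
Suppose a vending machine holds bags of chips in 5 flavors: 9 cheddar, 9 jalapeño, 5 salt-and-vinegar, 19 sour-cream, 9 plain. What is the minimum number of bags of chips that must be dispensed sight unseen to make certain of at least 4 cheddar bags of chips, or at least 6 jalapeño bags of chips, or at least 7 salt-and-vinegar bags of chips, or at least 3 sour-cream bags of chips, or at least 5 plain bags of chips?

20

The worst case stops just short of every target: 3 cheddar, 5 jalapeño, all 5 salt-and-vinegar, 2 sour-cream, 4 plain — 3 + 5 + 5 + 2 + 4 = 19 bags of chips.
One more bag of chips must push some flavor to its target, so 19 + 1 = 20.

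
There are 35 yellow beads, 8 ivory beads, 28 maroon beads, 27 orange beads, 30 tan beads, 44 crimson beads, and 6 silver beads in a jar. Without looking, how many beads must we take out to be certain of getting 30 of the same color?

157

Treat the 7 colors as pigeonholes.
In the worst case we take at most 29 of each color, but all 8 ivory, all 28 maroon, all 27 orange, and all 6 silver (fewer than 29), giving 29 + 8 + 28 + 27 + 29 + 29 + 6 = 156.
One more bead then forces some color to 30, so 156 + 1 = 157.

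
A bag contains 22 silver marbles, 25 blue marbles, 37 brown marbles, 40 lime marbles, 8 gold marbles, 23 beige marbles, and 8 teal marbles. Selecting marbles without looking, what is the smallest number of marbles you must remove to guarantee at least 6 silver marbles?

To avoid silver marbles as long as possible, exhaust the other 6 colors first.
The worst case draws every non-silver marble first: 25 + 37 + 40 + 8 + 23 + 8 = 141.
The next 6 draws are then forced to be silver, giving 141 + 6 = 147.

147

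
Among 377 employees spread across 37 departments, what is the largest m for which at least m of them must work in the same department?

The 377 employees fall into 37 departments.
If each of the 37 departments held at most 10, the total would be at most 37 × 10 = 370 < 377, a contradiction.
So at least one holds ⌈377/37⌉ = 11.

11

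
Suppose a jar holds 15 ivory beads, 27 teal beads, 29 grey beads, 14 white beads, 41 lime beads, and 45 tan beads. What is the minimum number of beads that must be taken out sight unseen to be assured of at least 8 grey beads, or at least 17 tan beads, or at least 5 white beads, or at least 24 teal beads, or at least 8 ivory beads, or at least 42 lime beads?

Each of the 6 colors has its own threshold; avoid all of them simultaneously.
The worst case stops just short of every target: 7 ivory, 23 teal, 7 grey, 4 white, 41 lime, 16 tan — 7 + 23 + 7 + 4 + 41 + 16 = 98 beads.
One more bead must push some color to its target, so 98 + 1 = 99.

99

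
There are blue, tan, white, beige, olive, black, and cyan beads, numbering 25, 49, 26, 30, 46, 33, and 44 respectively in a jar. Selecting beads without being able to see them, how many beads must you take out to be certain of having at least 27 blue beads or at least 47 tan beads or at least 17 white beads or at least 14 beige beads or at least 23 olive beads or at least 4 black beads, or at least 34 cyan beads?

159

The worst case stops just short of every target: all 25 blue, 46 tan, 16 white, 13 beige, 22 olive, 3 black, 33 cyan — 25 + 46 + 16 + 13 + 22 + 3 + 33 = 158 beads.
One more bead must push some color to its target, so 158 + 1 = 159.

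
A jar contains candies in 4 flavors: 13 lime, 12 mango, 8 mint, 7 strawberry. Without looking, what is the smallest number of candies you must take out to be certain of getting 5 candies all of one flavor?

The worst case takes 4 candies of each flavor without reaching 5 of any: 4 × 4 = 16.
The next candy must bring some flavor to 5, so 16 + 1 = 17.

17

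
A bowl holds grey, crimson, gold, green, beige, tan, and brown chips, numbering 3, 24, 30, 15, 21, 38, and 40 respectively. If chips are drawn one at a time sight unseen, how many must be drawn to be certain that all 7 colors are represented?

The hardest color to obtain is grey: we could draw every other chip first — 171 − 3 = 168 chips — without a single grey one.
The next draw must be grey, so 168 + 1 = 169.

169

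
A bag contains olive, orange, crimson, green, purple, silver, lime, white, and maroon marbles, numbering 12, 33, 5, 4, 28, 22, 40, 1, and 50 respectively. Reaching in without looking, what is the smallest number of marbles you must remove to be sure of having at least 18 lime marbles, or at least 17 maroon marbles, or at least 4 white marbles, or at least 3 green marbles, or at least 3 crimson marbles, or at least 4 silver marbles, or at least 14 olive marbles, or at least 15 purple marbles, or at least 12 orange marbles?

The worst case stops just short of every target: all 12 olive, 11 orange, 2 crimson, 2 green, 14 purple, 3 silver, 17 lime, all 1 white, 16 maroon — 12 + 11 + 2 + 2 + 14 + 3 + 17 + 1 + 16 = 78 marbles.
One more marble must push some color to its target, so 78 + 1 = 79.

79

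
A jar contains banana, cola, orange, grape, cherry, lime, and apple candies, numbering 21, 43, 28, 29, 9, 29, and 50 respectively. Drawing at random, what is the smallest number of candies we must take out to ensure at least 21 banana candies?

209

The worst case draws every non-banana candy first: 43 + 28 + 29 + 9 + 29 + 50 = 188.
The next 21 draws are then forced to be banana, giving 188 + 21 = 209.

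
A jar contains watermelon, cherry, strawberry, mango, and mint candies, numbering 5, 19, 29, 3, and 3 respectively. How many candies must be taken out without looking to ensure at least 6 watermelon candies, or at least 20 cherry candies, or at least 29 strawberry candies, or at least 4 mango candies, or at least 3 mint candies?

58

The worst case stops just short of every target: 5 watermelon, 19 cherry, 28 strawberry, 3 mango, 2 mint — 5 + 19 + 28 + 3 + 2 = 57 candies.
One more candy must push some flavor to its target, so 57 + 1 = 58.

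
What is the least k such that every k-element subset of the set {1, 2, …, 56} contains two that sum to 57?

29

Partition {1, …, 56} into 28 pairs: {1,56}, {2,55}, …, {28,29}.
Choosing 28 integers — say the integers 1 through 28 — takes one from each pair and avoids the property.
Choosing 29 forces two into the same pair by pigeonhole, and those sum to 57. So 29.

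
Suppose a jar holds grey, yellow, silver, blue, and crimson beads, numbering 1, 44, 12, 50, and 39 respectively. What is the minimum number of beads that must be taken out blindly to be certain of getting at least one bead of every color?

146

The hardest color to obtain is grey: we could draw every other bead first — 146 − 1 = 145 beads — without a single grey one.
The next draw must be grey, so 145 + 1 = 146.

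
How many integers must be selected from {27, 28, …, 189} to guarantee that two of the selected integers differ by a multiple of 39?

Use the pigeonhole principle on residue classes: group the integers by remainder mod 39; there are 39 residue classes, each nonempty in this range.
Choosing one from each class (39 integers) avoids any shared remainder.
One more choice must repeat a class, so two differ by a multiple of 39. Hence 39 + 1 = 40.

40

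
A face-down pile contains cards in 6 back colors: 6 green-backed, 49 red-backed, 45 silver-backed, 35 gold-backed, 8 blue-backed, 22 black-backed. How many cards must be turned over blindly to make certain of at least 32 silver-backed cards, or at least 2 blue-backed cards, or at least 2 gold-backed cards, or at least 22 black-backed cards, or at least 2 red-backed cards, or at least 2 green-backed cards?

57

Each of the 6 back colors has its own threshold; avoid all of them simultaneously.
The worst case stops just short of every target: 1 green-backed, 1 red-backed, 31 silver-backed, 1 gold-backed, 1 blue-backed, 21 black-backed — 1 + 1 + 31 + 1 + 1 + 21 = 56 cards.
One more card must push some back color to its target, so 56 + 1 = 57.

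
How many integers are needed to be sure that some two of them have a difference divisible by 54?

Use the pigeonhole principle on residue classes: two integers differ by a multiple of 54 exactly when they share a remainder mod 54.
There are 54 residue classes mod 54, so 54 integers can all lie in distinct classes.
One more integer must repeat a residue, giving a difference divisible by 54. So n = 54 + 1 = 55.

55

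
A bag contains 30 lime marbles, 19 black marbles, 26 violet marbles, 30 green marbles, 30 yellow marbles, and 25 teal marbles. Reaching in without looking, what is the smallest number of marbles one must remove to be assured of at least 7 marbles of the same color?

The worst case takes 6 marbles of each color without reaching 7 of any: 6 × 6 = 36.
The next marble must bring some color to 7, so 36 + 1 = 37.

37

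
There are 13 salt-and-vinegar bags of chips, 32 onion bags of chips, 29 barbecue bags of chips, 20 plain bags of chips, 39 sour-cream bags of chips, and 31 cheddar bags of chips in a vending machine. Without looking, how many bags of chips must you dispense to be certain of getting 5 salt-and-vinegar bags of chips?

156

To avoid salt-and-vinegar bags of chips as long as possible, exhaust the other 5 flavors first.
The worst case draws every non-salt-and-vinegar bag of chips first: 32 + 29 + 20 + 39 + 31 = 151.
The next 5 draws are then forced to be salt-and-vinegar, giving 151 + 5 = 156.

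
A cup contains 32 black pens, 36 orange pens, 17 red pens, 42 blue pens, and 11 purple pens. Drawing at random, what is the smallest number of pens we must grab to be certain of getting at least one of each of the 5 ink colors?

128

The hardest ink color to obtain is purple: we could draw every other pen first — 138 − 11 = 127 pens — without a single purple one.
The next draw must be purple, so 127 + 1 = 128.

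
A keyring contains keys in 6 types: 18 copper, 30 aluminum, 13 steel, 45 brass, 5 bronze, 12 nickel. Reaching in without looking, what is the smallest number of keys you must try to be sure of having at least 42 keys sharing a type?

120

Treat the 6 types as pigeonholes.
In the worst case we take at most 41 of each type, but all 18 copper, all 30 aluminum, all 13 steel, all 5 bronze, and all 12 nickel (fewer than 41), giving 18 + 30 + 13 + 41 + 5 + 12 = 119.
One more key then forces some type to 42, so 119 + 1 = 120.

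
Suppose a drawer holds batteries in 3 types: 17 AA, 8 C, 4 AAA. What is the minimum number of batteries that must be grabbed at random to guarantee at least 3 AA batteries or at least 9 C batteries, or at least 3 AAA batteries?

Each of the 3 types has its own threshold; avoid all of them simultaneously.
The worst case stops just short of every target: 2 AA, 8 C, 2 AAA — 2 + 8 + 2 = 12 batteries.
One more battery must push some type to its target, so 12 + 1 = 13.

13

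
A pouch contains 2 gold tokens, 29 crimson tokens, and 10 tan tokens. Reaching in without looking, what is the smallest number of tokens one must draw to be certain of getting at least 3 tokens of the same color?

Treat the 3 colors as pigeonholes.
The worst case takes 2 tokens of each color without reaching 3 of any: 3 × 2 = 6.
The next token must bring some color to 3, so 6 + 1 = 7.

7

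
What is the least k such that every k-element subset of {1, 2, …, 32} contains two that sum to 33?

17

Partition {1, …, 32} into 16 pairs: {1,32}, {2,31}, …, {16,17}.
Choosing 16 integers — say the integers 1 through 16 — takes one from each pair and avoids the property.
Choosing 17 forces two into the same pair by pigeonhole, and those sum to 33. So 17.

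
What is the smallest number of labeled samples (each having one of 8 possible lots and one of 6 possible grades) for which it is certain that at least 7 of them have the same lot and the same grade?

There are 8 × 6 = 48 (lot, grade) combinations acting as pigeonholes.
With 48 × 6 = 288 labeled samples we could place exactly 6 in each, with no (lot, grade) pair reaching 7.
One more forces some (lot, grade) pair to hold 7, so 288 + 1 = 289.

289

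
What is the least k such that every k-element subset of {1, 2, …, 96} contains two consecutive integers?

49

Partition {1, …, 96} into 48 pairs: {1,2}, {3,4}, …, {95,96}.
Choosing 48 integers — say the 48 even numbers 2, 4, …, 96 — takes one from each pair and avoids the property.
Choosing 49 forces two into the same pair by pigeonhole, and those are consecutive. So 49.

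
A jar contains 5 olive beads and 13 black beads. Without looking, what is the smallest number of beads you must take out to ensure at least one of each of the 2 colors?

The hardest color to obtain is olive: we could draw every other bead first — 18 − 5 = 13 beads — without a single olive one.
The next draw must be olive, so 13 + 1 = 14.

14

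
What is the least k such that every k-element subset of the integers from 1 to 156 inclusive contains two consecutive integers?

Partition {1, …, 156} into 78 pairs: {1,2}, {3,4}, …, {155,156}.
Choosing 78 integers — say the 78 even numbers 2, 4, …, 156 — takes one from each pair and avoids the property.
Choosing 79 forces two into the same pair by pigeonhole, and those are consecutive. So 79.

79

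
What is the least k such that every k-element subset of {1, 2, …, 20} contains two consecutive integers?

11

Partition {1, …, 20} into 10 pairs: {1,2}, {3,4}, …, {19,20}.
Choosing 10 integers — say the 10 even numbers 2, 4, …, 20 — takes one from each pair and avoids the property.
Choosing 11 forces two into the same pair by pigeonhole, and those are consecutive. So 11.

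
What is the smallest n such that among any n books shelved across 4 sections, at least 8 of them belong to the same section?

There are 4 sections acting as pigeonholes.
With 4 × 7 = 28 books we could place exactly 7 in each, with no class reaching 8.
One more forces some class to hold 8, so 28 + 1 = 29.

29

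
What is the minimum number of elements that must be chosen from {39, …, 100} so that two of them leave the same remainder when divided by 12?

13

Group the integers by remainder mod 12; there are 12 residue classes, each nonempty in this range.
Choosing one from each class (12 integers) avoids any shared remainder.
One more choice must repeat a class, so two differ by a multiple of 12. Hence 12 + 1 = 13.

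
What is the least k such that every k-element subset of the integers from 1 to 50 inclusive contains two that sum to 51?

Partition {1, …, 50} into 25 pairs: {1,50}, {2,49}, …, {25,26}.
Choosing 25 integers — say the integers 1 through 25 — takes one from each pair and avoids the property.
Choosing 26 forces two into the same pair by pigeonhole, and those sum to 51. So 26.

26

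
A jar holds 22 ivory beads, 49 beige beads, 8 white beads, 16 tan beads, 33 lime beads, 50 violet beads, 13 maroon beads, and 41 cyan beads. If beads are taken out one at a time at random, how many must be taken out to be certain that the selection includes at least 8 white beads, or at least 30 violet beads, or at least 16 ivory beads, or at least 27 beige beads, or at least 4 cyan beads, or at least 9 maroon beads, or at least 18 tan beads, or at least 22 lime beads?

The worst case stops just short of every target: 15 ivory, 26 beige, 7 white, all 16 tan, 21 lime, 29 violet, 8 maroon, 3 cyan — 15 + 26 + 7 + 16 + 21 + 29 + 8 + 3 = 125 beads.
One more bead must push some color to its target, so 125 + 1 = 126.

126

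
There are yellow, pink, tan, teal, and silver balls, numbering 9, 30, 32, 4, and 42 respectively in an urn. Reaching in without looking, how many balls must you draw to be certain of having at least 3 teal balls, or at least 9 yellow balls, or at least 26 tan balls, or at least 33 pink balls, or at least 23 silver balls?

88

The worst case stops just short of every target: 8 yellow, all 30 pink, 25 tan, 2 teal, 22 silver — 8 + 30 + 25 + 2 + 22 = 87 balls.
One more ball must push some color to its target, so 87 + 1 = 88.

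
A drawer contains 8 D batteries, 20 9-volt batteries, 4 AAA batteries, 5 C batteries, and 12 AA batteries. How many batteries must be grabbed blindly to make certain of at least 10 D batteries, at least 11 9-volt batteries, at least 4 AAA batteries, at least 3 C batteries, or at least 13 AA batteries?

36

The worst case stops just short of every target: all 8 D, 10 9-volt, 3 AAA, 2 C, 12 AA — 8 + 10 + 3 + 2 + 12 = 35 batteries.
One more battery must push some type to its target, so 35 + 1 = 36.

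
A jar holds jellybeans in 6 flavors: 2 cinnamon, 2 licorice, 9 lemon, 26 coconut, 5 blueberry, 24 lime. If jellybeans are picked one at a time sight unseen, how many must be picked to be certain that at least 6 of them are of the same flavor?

In the worst case we take at most 5 of each flavor, but all 2 cinnamon and all 2 licorice (fewer than 5), giving 2 + 2 + 5 + 5 + 5 + 5 = 24.
One more jellybean then forces some flavor to 6, so 24 + 1 = 25.

25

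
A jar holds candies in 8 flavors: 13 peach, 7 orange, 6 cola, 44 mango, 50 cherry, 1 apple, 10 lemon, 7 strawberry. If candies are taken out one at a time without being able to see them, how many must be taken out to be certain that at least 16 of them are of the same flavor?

75

In the worst case we take at most 15 of each flavor, but all 13 peach, all 7 orange, all 6 cola, all 1 apple, all 10 lemon, and all 7 strawberry (fewer than 15), giving 13 + 7 + 6 + 15 + 15 + 1 + 10 + 7 = 74.
One more candy then forces some flavor to 16, so 74 + 1 = 75.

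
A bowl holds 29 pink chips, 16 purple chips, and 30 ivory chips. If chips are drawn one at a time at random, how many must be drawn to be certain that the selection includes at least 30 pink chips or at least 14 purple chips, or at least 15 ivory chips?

Each of the 3 colors has its own threshold; avoid all of them simultaneously.
The worst case stops just short of every target: 29 pink, 13 purple, 14 ivory — 29 + 13 + 14 = 56 chips.
One more chip must push some color to its target, so 56 + 1 = 57.

57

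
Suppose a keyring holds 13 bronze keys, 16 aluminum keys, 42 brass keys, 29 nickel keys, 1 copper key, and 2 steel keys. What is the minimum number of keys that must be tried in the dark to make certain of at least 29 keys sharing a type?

In the worst case we take at most 28 of each type, but all 13 bronze, all 16 aluminum, all 1 copper, and all 2 steel (fewer than 28), giving 13 + 16 + 28 + 28 + 1 + 2 = 88.
One more key then forces some type to 29, so 88 + 1 = 89.

89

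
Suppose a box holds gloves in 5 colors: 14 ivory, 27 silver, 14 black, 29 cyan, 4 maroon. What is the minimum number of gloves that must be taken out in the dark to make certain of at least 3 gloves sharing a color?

Treat the 5 colors as pigeonholes.
The worst case takes 2 gloves of each color without reaching 3 of any: 5 × 2 = 10.
The next glove must bring some color to 3, so 10 + 1 = 11.

11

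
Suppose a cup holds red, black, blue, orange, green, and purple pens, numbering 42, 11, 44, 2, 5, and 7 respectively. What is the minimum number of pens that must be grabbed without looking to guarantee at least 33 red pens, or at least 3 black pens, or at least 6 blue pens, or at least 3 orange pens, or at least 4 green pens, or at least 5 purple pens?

Each of the 6 ink colors has its own threshold; avoid all of them simultaneously.
The worst case stops just short of every target: 32 red, 2 black, 5 blue, 2 orange, 3 green, 4 purple — 32 + 2 + 5 + 2 + 3 + 4 = 48 pens.
One more pen must push some ink color to its target, so 48 + 1 = 49.

49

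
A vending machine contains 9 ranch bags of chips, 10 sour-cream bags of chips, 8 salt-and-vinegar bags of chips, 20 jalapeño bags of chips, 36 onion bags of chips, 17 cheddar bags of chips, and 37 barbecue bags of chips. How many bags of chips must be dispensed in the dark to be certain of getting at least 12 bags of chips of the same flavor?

72

In the worst case we take at most 11 of each flavor, but all 9 ranch, all 10 sour-cream, and all 8 salt-and-vinegar (fewer than 11), giving 9 + 10 + 8 + 11 + 11 + 11 + 11 = 71.
One more bag of chips then forces some flavor to 12, so 71 + 1 = 72.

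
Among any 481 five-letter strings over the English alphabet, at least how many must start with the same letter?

There are 26 possible first letters, which serve as the pigeonholes.
If each of the 26 possible first letters held at most 18, the total would be at most 26 × 18 = 468 < 481, a contradiction.
So at least one holds ⌈481/26⌉ = 19.

19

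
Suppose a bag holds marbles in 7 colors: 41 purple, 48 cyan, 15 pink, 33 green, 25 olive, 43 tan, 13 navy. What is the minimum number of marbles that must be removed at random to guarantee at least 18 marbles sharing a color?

Treat the 7 colors as pigeonholes.
In the worst case we take at most 17 of each color, but all 15 pink and all 13 navy (fewer than 17), giving 17 + 17 + 15 + 17 + 17 + 17 + 13 = 113.
One more marble then forces some color to 18, so 113 + 1 = 114.

114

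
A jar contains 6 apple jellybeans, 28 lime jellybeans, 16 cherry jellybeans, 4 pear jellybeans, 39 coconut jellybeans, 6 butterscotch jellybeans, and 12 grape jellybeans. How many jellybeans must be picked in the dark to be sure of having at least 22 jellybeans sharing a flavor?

87

In the worst case we take at most 21 of each flavor, but all 6 apple, all 16 cherry, all 4 pear, all 6 butterscotch, and all 12 grape (fewer than 21), giving 6 + 21 + 16 + 4 + 21 + 6 + 12 = 86.
One more jellybean then forces some flavor to 22, so 86 + 1 = 87.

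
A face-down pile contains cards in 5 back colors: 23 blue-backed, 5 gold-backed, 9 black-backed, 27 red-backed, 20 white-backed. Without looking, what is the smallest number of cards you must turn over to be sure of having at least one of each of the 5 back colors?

80

The hardest back color to obtain is gold-backed: we could draw every other card first — 84 − 5 = 79 cards — without a single gold-backed one.
The next draw must be gold-backed, so 79 + 1 = 80.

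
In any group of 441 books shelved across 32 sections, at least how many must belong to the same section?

If each of the 32 sections held at most 13, the total would be at most 32 × 13 = 416 < 441, a contradiction.
So at least one holds ⌈441/32⌉ = 14.

14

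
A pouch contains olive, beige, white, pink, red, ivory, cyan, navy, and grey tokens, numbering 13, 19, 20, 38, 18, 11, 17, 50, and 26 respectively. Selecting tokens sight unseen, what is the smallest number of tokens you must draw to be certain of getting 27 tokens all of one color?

Treat the 9 colors as pigeonholes.
In the worst case we take at most 26 of each color, but all 13 olive, all 19 beige, all 20 white, all 18 red, all 11 ivory, and all 17 cyan (fewer than 26), giving 13 + 19 + 20 + 26 + 18 + 11 + 17 + 26 + 26 = 176.
One more token then forces some color to 27, so 176 + 1 = 177.

177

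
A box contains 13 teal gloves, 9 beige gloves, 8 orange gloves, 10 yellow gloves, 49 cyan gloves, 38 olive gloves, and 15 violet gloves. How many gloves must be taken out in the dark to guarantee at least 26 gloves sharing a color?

Treat the 7 colors as pigeonholes.
In the worst case we take at most 25 of each color, but all 13 teal, all 9 beige, all 8 orange, all 10 yellow, and all 15 violet (fewer than 25), giving 13 + 9 + 8 + 10 + 25 + 25 + 15 = 105.
One more glove then forces some color to 26, so 105 + 1 = 106.

106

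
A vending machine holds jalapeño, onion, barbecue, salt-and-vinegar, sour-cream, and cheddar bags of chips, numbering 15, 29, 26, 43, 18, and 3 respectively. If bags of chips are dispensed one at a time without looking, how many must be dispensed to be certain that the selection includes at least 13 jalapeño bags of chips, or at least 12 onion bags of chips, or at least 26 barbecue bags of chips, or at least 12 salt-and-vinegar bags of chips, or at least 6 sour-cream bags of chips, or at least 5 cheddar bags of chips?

68

The worst case stops just short of every target: 12 jalapeño, 11 onion, 25 barbecue, 11 salt-and-vinegar, 5 sour-cream, all 3 cheddar — 12 + 11 + 25 + 11 + 5 + 3 = 67 bags of chips.
One more bag of chips must push some flavor to its target, so 67 + 1 = 68.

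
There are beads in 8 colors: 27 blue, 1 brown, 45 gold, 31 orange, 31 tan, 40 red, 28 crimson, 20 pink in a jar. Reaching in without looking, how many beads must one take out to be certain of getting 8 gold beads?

186

To avoid gold beads as long as possible, exhaust the other 7 colors first.
The worst case draws every non-gold bead first: 27 + 1 + 31 + 31 + 40 + 28 + 20 = 178.
The next 8 draws are then forced to be gold, giving 178 + 8 = 186.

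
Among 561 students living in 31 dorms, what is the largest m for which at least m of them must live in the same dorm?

19

The 561 students fall into 31 dorms.
If each of the 31 dorms held at most 18, the total would be at most 31 × 18 = 558 < 561, a contradiction.
So at least one holds ⌈561/31⌉ = 19.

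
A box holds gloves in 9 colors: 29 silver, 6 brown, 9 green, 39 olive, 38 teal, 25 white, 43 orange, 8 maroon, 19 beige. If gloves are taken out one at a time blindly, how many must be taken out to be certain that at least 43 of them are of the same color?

Treat the 9 colors as pigeonholes.
In the worst case we take at most 42 of each color, but all 29 silver, all 6 brown, all 9 green, all 39 olive, all 38 teal, all 25 white, all 8 maroon, and all 19 beige (fewer than 42), giving 29 + 6 + 9 + 39 + 38 + 25 + 42 + 8 + 19 = 215.
One more glove then forces some color to 43, so 215 + 1 = 216.

216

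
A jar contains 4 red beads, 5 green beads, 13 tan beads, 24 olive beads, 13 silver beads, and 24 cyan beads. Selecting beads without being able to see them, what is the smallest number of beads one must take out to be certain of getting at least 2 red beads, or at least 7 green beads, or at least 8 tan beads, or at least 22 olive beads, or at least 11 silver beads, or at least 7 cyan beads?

51

The worst case stops just short of every target: 1 red, all 5 green, 7 tan, 21 olive, 10 silver, 6 cyan — 1 + 5 + 7 + 21 + 10 + 6 = 50 beads.
One more bead must push some color to its target, so 50 + 1 = 51.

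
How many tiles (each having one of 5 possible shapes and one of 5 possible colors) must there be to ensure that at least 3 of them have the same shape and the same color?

There are 5 × 5 = 25 (shape, color) combinations acting as pigeonholes.
With 25 × 2 = 50 tiles we could place exactly 2 in each, with no (shape, color) pair reaching 3.
One more forces some (shape, color) pair to hold 3, so 50 + 1 = 51.

51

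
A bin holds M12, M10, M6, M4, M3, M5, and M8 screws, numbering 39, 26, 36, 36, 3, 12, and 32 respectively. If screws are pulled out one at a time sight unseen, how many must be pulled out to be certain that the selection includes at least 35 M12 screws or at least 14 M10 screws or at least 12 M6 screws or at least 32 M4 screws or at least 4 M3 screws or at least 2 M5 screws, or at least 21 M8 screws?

114

Each of the 7 sizes has its own threshold; avoid all of them simultaneously.
The worst case stops just short of every target: 34 M12, 13 M10, 11 M6, 31 M4, 3 M3, 1 M5, 20 M8 — 34 + 13 + 11 + 31 + 3 + 1 + 20 = 113 screws.
One more screw must push some size to its target, so 113 + 1 = 114.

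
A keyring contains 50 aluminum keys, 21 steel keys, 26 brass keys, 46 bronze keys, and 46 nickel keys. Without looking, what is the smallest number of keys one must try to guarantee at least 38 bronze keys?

To avoid bronze keys as long as possible, exhaust the other 4 types first.
The worst case draws every non-bronze key first: 50 + 21 + 26 + 46 = 143.
The next 38 draws are then forced to be bronze, giving 143 + 38 = 181.

181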